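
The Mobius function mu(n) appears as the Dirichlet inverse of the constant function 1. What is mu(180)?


180 has a squared prime factor, so mu(180) = 0.
Factorization reveals a repeated prime.

0


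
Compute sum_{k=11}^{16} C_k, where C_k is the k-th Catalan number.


C_11 through C_16: 58786, 208012, 742900, 2674440, 9694845, 35357670
Sum = 58786 + 208012 + 742900 + 2674440 + 9694845 + 35357670
= 48736653

48736653


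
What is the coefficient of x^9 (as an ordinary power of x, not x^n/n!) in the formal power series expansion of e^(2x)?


The exponential series is e^y = sum_{k>=0} y^k / k!. Substituting y = 2x gives
e^(2x) = sum_{k>=0} 2^k x^k / k!.
So the coefficient of x^n is a^n/n! with a = 2, n = 9:
2^9 / 9! = 512/362880 = 4/2835

4/2835


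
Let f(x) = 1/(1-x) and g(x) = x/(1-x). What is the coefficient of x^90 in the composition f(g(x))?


First simplify the composition: f(g(x)) = 1/(1 - x/(1-x)) = (1-x)/((1-x) - x) = (1-x)/(1-2x).
Now extract the coefficient. Write (1-x)/(1-2x) = 1/(1-2x) - x/(1-2x).
The coefficient of x^n in 1/(1-2x) is 2^n, and in x/(1-2x) is 2^(n-1) (for n >= 1).
So the coefficient of x^90 is 2^90 - 2^89 = 1237940039285380274899124224 - 618970019642690137449562112 = 618970019642690137449562112.

618970019642690137449562112


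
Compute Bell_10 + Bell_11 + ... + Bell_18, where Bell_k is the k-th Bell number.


Recall Bell_k counts set partitions of a k-set (with Bell_0 = 1 by convention).
Bell_10 through Bell_18: 115975, 678570, 4213597, 27644437, 190899322, 1382958545, 10480142147, 82864869804, 682076806159
Sum = 115975 + 678570 + 4213597 + 27644437 + 190899322 + 1382958545 + 10480142147 + 82864869804 + 682076806159 = 777028328556.

777028328556


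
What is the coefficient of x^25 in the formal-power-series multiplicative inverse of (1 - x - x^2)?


Let the inverse be f(x) = sum_{k>=0} a_k x^k. From f(x) * (1 - x - x^2) = 1 and matching coefficients:
 x^0: a_0 = 1.
 x^1: a_1 - a_0 = 0, so a_1 = 1.
 x^k (k >= 2): a_k - a_{k-1} - a_{k-2} = 0, i.e. a_k = a_{k-1} + a_{k-2}.
This is the Fibonacci-type recurrence shifted so that a_0 = a_1 = 1.
Iterating: a_0=1, a_1=1, a_2=2, a_3=3, a_4=5, a_5=8, a_6=13, a_7=21, a_8=34, a_9=55, ...
a_25 = 121393.

121393


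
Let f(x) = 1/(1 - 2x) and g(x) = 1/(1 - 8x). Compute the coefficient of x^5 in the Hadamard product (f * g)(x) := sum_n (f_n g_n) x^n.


f has coefficients f_k = 2^k and g has coefficients g_k = 8^k, so the Hadamard product has coefficient (f*g)_k = 2^k * 8^k = 16^k.
For k = 5: 16^5 = 1048576.

1048576


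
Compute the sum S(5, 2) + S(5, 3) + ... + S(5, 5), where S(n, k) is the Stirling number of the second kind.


By definition, S(n, k) counts partitions of an n-set into exactly k nonempty blocks.
Computing row n = 5 for k = 2..5:
S(5, k): 15, 25, 10, 1
Sum = 51.

51


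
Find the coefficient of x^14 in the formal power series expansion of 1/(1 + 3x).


Write 1/(1 + c x) = 1/(1 - (-c) x) and apply the geometric-series identity
1/(1 - y) = sum_{k>=0} y^k to get 1/(1 + c x) = sum_{k>=0} (-c)^k x^k.
So the coefficient of x^k is (-c)^k = (-1)^k * c^k.
Here c = 3 and k = 14:
(-3)^14 = 1 * 4782969 = 4782969

4782969


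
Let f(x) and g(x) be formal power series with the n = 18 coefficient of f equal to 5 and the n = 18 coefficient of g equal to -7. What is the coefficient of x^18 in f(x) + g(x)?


Addition of formal power series is termwise.
The coefficient of x^18 in f + g = 5 + -7
= -2

-2


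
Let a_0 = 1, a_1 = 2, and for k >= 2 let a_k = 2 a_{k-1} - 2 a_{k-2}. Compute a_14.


Iterating the recurrence forward:
a_0 = 1
a_1 = 2
a_2 = 2*2 - 2*1 = 2
a_3 = 2*2 - 2*2 = 0
a_4 = 2*0 - 2*2 = -4
a_5 = 2*-4 - 2*0 = -8
a_6 = 2*-8 - 2*-4 = -8
a_7 = 2*-8 - 2*-8 = 0
a_8 = 2*0 - 2*-8 = 16
a_9 = 2*16 - 2*0 = 32
a_10 = 2*32 - 2*16 = 32
a_11 = 2*32 - 2*32 = 0
a_12 = 2*0 - 2*32 = -64
a_13 = 2*-64 - 2*0 = -128
a_14 = 2*-128 - 2*-64 = -128
So a_14 = -128.

-128


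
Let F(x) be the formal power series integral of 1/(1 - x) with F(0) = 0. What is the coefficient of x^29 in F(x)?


1/(1 - x) = sum_{k>=0} x^k. Integrating termwise and using F(0) = 0 gives
F(x) = sum_{k>=0} x^(k+1) / (k+1) = sum_{m>=1} x^m / m = -ln(1 - x).
So the coefficient of x^29 is 1/29 = 1/29.

1/29


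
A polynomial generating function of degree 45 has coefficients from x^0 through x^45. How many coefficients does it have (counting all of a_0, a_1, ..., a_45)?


A polynomial of degree 45 takes the form a_0 + a_1 x + ... + a_45 x^45.
The number of coefficients is 45 + 1 = 46.

46


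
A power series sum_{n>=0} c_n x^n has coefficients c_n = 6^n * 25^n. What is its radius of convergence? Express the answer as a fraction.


By the root test (Cauchy-Hadamard), the radius is R = 1 / limsup_n |c_n|^(1/n).
Here |c_n|^(1/n) = (6^n * 25^n)^(1/n) = 6 * 25 = 150 for all n.
So R = 1/150 = 1/150.

1/150


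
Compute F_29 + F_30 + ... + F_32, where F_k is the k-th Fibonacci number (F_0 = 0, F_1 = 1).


Use the identity sum_{k=0}^{N} F_k = F_{N+2} - 1 (which follows from F_{k+2} - F_{k+1} = F_k). Then
sum_{k=29}^{32} F_k = (F_{34} - 1) - (F_{30} - 1) = F_{34} - F_{30}.
Computing: F_{34} = 5702887, F_{30} = 832040, so
Sum = 5702887 - 832040 = 4870847.

4870847


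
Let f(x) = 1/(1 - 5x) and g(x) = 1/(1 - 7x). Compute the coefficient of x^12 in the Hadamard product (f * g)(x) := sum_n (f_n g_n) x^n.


f has coefficients f_k = 5^k and g has coefficients g_k = 7^k, so the Hadamard product has coefficient (f*g)_k = 5^k * 7^k = 35^k.
For k = 12: 35^12 = 3379220508056640625.

3379220508056640625


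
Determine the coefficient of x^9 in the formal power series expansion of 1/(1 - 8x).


The geometric series identity gives 1/(1 - c x) = sum_{k>=0} c^k x^k, so the coefficient of x^k is c^k.
Here c = 8 and k = 9.
Computing: 8^9 = 134217728

134217728


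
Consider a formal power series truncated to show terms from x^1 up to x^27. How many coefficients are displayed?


From x^1 to x^27 inclusive, the count is 27 - 1 + 1 = 27.

27


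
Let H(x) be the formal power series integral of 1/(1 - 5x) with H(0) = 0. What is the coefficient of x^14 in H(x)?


1/(1 - 5x) = sum_{k>=0} 5^k x^k. Integrating termwise with H(0) = 0:
H(x) = sum_{k>=0} 5^k x^(k+1) / (k+1) = sum_{m>=1} 5^(m-1) x^m / m.
For m = 14: 5^13/14 = 1220703125/14 = 1220703125/14.

1220703125/14


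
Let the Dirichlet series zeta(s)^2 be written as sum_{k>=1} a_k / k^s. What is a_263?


The Dirichlet convolution of the constant function 1 with itself gives (1 * 1)(k) = sum_{d | k} 1 = d(k), the number of positive divisors of k.
Since zeta(s) = sum_{k>=1} 1/k^s, we have zeta(s)^2 = sum_{k>=1} d(k)/k^s, so a_k = d(k).
For k = 263: the divisors are 1, 263.
Count = 2.

2


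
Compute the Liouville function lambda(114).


The Liouville function is lambda(k) = (-1)^Omega(k), where Omega(k) counts the prime factors of k with multiplicity.
Factoring: 114 = 2 * 3 * 19, so Omega(114) = 3.
lambda(114) = (-1)^3 = -1.

-1


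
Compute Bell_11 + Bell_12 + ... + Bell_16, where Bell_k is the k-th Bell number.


Recall Bell_k counts set partitions of a k-set (with Bell_0 = 1 by convention).
Bell_11 through Bell_16: 678570, 4213597, 27644437, 190899322, 1382958545, 10480142147
Sum = 678570 + 4213597 + 27644437 + 190899322 + 1382958545 + 10480142147 = 12086536618.

12086536618


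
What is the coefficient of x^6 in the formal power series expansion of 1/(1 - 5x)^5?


The general identity 1/(1 - c x)^r = sum_{k>=0} c^k C(k + r - 1, r - 1) x^k follows by substituting y = c x into 1/(1 - y)^r = sum_{k>=0} C(k + r - 1, r - 1) y^k.
For c = 5, r = 5, k = 6:
5^6 * C(10, 4) = 15625 * 210 = 3281250.

3281250


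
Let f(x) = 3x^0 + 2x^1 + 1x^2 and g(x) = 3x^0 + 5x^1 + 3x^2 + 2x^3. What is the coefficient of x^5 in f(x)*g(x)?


Cauchy product at x^5:
1*2
= 2

2


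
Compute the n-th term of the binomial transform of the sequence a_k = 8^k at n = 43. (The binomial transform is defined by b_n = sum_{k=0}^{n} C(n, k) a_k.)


With a_k = 8^k, b_n = sum_{k=0}^{n} C(n, k) 8^k = (1 + 8)^n by the binomial theorem.
For n = 43: (1 + 8)^43 = 9^43 = 107752636643058178097424660240453423951129.

107752636643058178097424660240453423951129


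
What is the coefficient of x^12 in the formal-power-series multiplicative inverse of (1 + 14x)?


The inverse is 1/(1 + 14x). Apply the geometric identity 1/(1 - y) = sum_{k>=0} y^k with y = -14x:
1/(1 + 14x) = sum_{k>=0} (-14)^k x^k.
So the coefficient of x^12 is (-14)^12 = 56693912375296.

56693912375296


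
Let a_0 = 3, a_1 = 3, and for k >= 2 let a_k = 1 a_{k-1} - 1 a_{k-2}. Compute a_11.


Iterating the recurrence forward:
a_0 = 3
a_1 = 3
a_2 = 1*3 - 1*3 = 0
a_3 = 1*0 - 1*3 = -3
a_4 = 1*-3 - 1*0 = -3
a_5 = 1*-3 - 1*-3 = 0
a_6 = 1*0 - 1*-3 = 3
a_7 = 1*3 - 1*0 = 3
a_8 = 1*3 - 1*3 = 0
a_9 = 1*0 - 1*3 = -3
a_10 = 1*-3 - 1*0 = -3
a_11 = 1*-3 - 1*-3 = 0
So a_11 = 0.

0


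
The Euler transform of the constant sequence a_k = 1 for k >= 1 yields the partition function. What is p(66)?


The Euler transform converts the sequence a_k = 1 into the number of integer partitions.
Using the recurrence or dynamic programming:
p(66) = 2323520

2323520


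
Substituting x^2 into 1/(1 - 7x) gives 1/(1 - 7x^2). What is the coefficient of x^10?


The coefficient of x^(2m) in 1/(1 - 7x^2) is 7^m.
With n = 10 = 2*5, the coefficient is 7^5 = 16807.

16807


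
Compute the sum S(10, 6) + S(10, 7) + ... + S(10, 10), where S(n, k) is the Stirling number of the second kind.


By definition, S(n, k) counts partitions of an n-set into exactly k nonempty blocks.
Computing row n = 10 for k = 6..10:
S(10, k): 22827, 5880, 750, 45, 1
Sum = 29503.

29503


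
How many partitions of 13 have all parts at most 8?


Using the generating function (1-x)^(-1)(1-x^2)^(-1)...(1-x^8)^(-1),
the coefficient of x^13 counts these restricted partitions.
Result = 89

89


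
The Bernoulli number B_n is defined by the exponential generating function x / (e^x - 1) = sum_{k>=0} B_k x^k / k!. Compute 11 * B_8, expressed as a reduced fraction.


Bernoulli numbers can also be computed recursively via B_0 = 1 and sum_{j=0}^{m} C(m+1, j) B_j = 0 for m >= 1. Odd-index Bernoulli numbers vanish for k >= 3.
Computing B_8 = -1/30, so 11 * B_8 = 11 * -1/30 = -11/30.

-11/30


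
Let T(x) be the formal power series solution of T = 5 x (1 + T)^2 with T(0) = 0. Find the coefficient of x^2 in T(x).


Apply the Lagrange inversion formula: if T = 5 x * phi(T) with phi(t) = (1 + t)^2, then [x^n] T = 5^n * (1/n) [t^(n-1)] phi(t)^n = 5^n * (1/n) [t^(n-1)] (1 + t)^(2n) = 5^n * (1/n) C(2n, n-1).
Using the identity C(2n, n-1) = C(2n, n) * n / (n+1), the unscaled factor equals C(2n, n) / (n+1) = C_n, the n-th Catalan number.
For n = 2: C_2 = C(4, 2) / 3 = 6/3 = 2.
With the 5^2 = 25 factor, the coefficient is 25 * 2 = 50.

50


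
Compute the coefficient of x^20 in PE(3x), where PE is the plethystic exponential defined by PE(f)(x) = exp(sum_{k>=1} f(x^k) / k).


With f(x) = 3x, the exponent is sum_{k>=1} 3 x^k / k = 3 * (-ln(1 - x)). Exponentiating:
PE(3x) = exp(-3 ln(1 - x)) = 1/(1 - x)^3.
By the negative binomial expansion, [x^n] 1/(1 - x)^3 = C(n + 2, 2).
For n = 20: C(22, 2) = 231.

231


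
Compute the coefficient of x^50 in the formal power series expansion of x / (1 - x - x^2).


Let f(x) = sum_{k>=0} a_k x^k. Multiplying f(x) * (1 - x - x^2) = x and matching coefficients gives a_0 = 0, a_1 = 1, and a_k = a_{k-1} + a_{k-2} for k >= 2. These are the Fibonacci numbers F_k.
Iterating from F_0 = 0, F_1 = 1:
F_0=0, F_1=1, F_2=1, F_3=2, F_4=3, F_5=5, F_6=8, F_7=13, F_8=21, F_9=34, ...
F_50 = 12586269025.

12586269025


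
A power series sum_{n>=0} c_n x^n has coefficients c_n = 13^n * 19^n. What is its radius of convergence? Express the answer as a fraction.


By the root test (Cauchy-Hadamard), the radius is R = 1 / limsup_n |c_n|^(1/n).
Here |c_n|^(1/n) = (13^n * 19^n)^(1/n) = 13 * 19 = 247 for all n.
So R = 1/247 = 1/247.

1/247


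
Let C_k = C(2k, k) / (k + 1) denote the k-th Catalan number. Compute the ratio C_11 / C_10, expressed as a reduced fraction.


Using C_k = (2k)! / (k! (k+1)!), the ratio C_{k+1}/C_k simplifies to
C_{k+1}/C_k = [(2k+2)! / ((k+1)! (k+2)!)] * [k! (k+1)! / (2k)!]
 = (2k+2)(2k+1) / ((k+1)(k+2)) = 2(2k+1) / (k+2).
For k = 10: 2(2*10 + 1) / (10 + 2) = 42/12 = 7/2.

7/2


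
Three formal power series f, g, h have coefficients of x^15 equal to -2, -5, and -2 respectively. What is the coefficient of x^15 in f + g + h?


Series addition is componentwise:
-2 + -5 + -2
= -9

-9


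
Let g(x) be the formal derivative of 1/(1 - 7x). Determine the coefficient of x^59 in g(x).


Differentiate termwise: d/dx sum_{k>=0} 7^k x^k = sum_{k>=1} k 7^k x^(k-1) = sum_{j>=0} (j+1) 7^(j+1) x^j.
Equivalently, d/dx [1/(1 - 7x)] = 7/(1 - 7x)^2.
For j = 59: 60 * 7^60 = 60 * 508021860739623365322188197652216501772434524836001 = 30481311644377401919331291859132990106346071490160060.

30481311644377401919331291859132990106346071490160060


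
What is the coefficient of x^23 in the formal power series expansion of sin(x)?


The Maclaurin series is sin(t) = sum_{k>=0} (-1)^k t^(2k+1) / (2k+1)!, so substituting t = x, only odd powers of x are nonzero, with coefficient of x^(2k+1) equal to (-1)^k / (2k+1)!.
Write 23 = 2*11 + 1, giving the coefficient (-1)^11 / 23! = -1/25852016738884976640000 = -1/25852016738884976640000.

-1/25852016738884976640000


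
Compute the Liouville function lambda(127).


The Liouville function is lambda(k) = (-1)^Omega(k), where Omega(k) counts the prime factors of k with multiplicity.
Factoring: 127 = 127, so Omega(127) = 1.
lambda(127) = (-1)^1 = -1.

-1


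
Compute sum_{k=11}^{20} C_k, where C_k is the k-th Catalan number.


C_11 through C_20: 58786, 208012, 742900, 2674440, 9694845, 35357670, 129644790, 477638700, 1767263190, 6564120420
Sum = 58786 + 208012 + 742900 + 2674440 + 9694845 + 35357670 + 129644790 + 477638700 + 1767263190 + 6564120420
= 8987403753

8987403753


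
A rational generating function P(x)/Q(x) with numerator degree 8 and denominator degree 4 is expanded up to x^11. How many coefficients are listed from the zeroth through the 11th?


Expanding up to x^11 gives the coefficients for x^0, x^1, ..., x^11.
That is 11 + 1 = 12 coefficients in total.

12


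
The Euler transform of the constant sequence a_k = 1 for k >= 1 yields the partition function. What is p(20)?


The Euler transform converts the sequence a_k = 1 into the number of integer partitions.
Using the recurrence or dynamic programming:
p(20) = 627

627


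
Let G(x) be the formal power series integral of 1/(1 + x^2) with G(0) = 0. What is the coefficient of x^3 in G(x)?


1/(1 + x^2) = sum_{j>=0} (-1)^j x^(2j). Integrating termwise with G(0) = 0:
G(x) = sum_{j>=0} (-1)^j x^(2j+1) / (2j+1) = arctan(x).
Only odd powers are nonzero. For x^3 write 3 = 2*1 + 1, giving
(-1)^1 / 3 = -1/3 = -1/3.

-1/3


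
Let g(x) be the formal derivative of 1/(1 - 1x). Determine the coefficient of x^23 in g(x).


Differentiate termwise: d/dx sum_{k>=0} 1^k x^k = sum_{k>=1} k 1^k x^(k-1) = sum_{j>=0} (j+1) 1^(j+1) x^j.
Equivalently, d/dx [1/(1 - 1x)] = 1/(1 - 1x)^2.
For j = 23: 24 * 1^24 = 24 * 1 = 24.

24


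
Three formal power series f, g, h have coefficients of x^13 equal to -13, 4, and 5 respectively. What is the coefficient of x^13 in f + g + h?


Series addition is componentwise:
-13 + 4 + 5
= -4

-4


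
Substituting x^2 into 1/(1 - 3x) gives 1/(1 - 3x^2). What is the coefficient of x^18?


The coefficient of x^(2m) in 1/(1 - 3x^2) is 3^m.
With n = 18 = 2*9, the coefficient is 3^9 = 19683.

19683


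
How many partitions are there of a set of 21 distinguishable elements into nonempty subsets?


Bell_21 can be computed from the Bell triangle or from Dobinski's identity Bell_n = (1/e) * sum_{k>=0} k^n / k!.
Computing Bell_21 = 474869816156751.

474869816156751


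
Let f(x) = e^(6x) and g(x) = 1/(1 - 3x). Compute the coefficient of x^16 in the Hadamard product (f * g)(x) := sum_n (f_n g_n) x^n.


Expanding: f_k = 6^k/k! (from e^(6x)) and g_k = 3^k (from 1/(1 - 3x)). So the Hadamard coefficient (f * g)_k = 6^k 3^k / k! = (18)^k / k!.
For k = 16: 18^16/16! = 121439531096594251776/20922789888000 = 5083731656658/875875.

5083731656658/875875


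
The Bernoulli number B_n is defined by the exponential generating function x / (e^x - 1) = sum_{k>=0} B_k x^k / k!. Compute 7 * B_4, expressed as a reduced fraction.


Bernoulli numbers can also be computed recursively via B_0 = 1 and sum_{j=0}^{m} C(m+1, j) B_j = 0 for m >= 1. Odd-index Bernoulli numbers vanish for k >= 3.
Computing B_4 = -1/30, so 7 * B_4 = 7 * -1/30 = -7/30.

-7/30


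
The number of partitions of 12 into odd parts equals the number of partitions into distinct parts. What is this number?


Computing partitions of 12 into odd parts (1, 3, 5, ...):
Using the generating function prod_{k>=0} 1/(1-x^(2k+1)),
the count is 15

15


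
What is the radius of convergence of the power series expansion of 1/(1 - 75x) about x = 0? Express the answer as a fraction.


Expanding 1/(1 - 75x) = sum_{k>=0} 75^k x^k, the series converges when |75x| < 1, i.e., |x| < 1/75.
So the radius of convergence is 1/75 = 1/75.

1/75


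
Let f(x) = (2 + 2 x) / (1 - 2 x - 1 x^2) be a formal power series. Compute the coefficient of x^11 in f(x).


Write f(x) = sum_{k>=0} a_k x^k. Multiplying both sides by 1 - 2 x - 1 x^2 gives
(1 - 2 x - 1 x^2) sum_{k>=0} a_k x^k = 2 + 2 x.
Matching coefficients:
 x^0: a_0 = 2
 x^1: a_1 - 2 a_0 = 2  =>  a_1 = 2*2 + 2 = 6
 x^k (k >= 2): a_k = 2 a_{k-1} + 1 a_{k-2}.
Iterating: a_2 = 14, a_3 = 34, a_4 = 82, a_5 = 198, a_6 = 478, a_7 = 1154, a_8 = 2786, a_9 = 6726, a_10 = 16238, a_11 = 39202.
So the coefficient of x^11 is 39202.

39202


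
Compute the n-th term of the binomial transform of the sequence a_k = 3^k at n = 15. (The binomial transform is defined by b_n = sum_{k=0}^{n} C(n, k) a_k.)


With a_k = 3^k, b_n = sum_{k=0}^{n} C(n, k) 3^k = (1 + 3)^n by the binomial theorem.
For n = 15: (1 + 3)^15 = 4^15 = 1073741824.

1073741824


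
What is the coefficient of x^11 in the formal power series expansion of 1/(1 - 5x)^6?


The general identity 1/(1 - c x)^r = sum_{k>=0} c^k C(k + r - 1, r - 1) x^k follows by substituting y = c x into 1/(1 - y)^r = sum_{k>=0} C(k + r - 1, r - 1) y^k.
For c = 5, r = 6, k = 11:
5^11 * C(16, 5) = 48828125 * 4368 = 213281250000.

213281250000


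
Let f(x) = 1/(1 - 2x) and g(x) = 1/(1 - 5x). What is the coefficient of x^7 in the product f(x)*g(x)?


The coefficient of x^n in f*g is the Cauchy product: sum_{k=0}^{n} a^k * b^(n-k).
With a=2, b=5, n=7:
sum_{k=0}^{7} 2^k * 5^(7-k)
= 130123

130123


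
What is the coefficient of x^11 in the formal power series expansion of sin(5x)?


The Maclaurin series is sin(t) = sum_{k>=0} (-1)^k t^(2k+1) / (2k+1)!, so substituting t = 5x, only odd powers of x are nonzero, with coefficient of x^(2k+1) equal to (-1)^k 5^(2k+1) / (2k+1)!.
Write 11 = 2*5 + 1, giving the coefficient (-1)^5 * 5^11 / 11! = -48828125/39916800 = -1953125/1596672.

-1953125/1596672


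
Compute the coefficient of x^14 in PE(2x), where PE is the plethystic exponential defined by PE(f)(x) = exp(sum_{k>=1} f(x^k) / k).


With f(x) = 2x, the exponent is sum_{k>=1} 2 x^k / k = 2 * (-ln(1 - x)). Exponentiating:
PE(2x) = exp(-2 ln(1 - x)) = 1/(1 - x)^2.
By the negative binomial expansion, [x^n] 1/(1 - x)^2 = C(n + 1, 1).
For n = 14: C(15, 1) = 15.

15


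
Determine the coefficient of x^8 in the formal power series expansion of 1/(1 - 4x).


The geometric series identity gives 1/(1 - c x) = sum_{k>=0} c^k x^k, so the coefficient of x^k is c^k.
Here c = 4 and k = 8.
Computing: 4^8 = 65536

65536


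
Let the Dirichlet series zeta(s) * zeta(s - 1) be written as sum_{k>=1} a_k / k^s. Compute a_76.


Convolution gives a_k = sum_{d | k} d * 1 = sum_{d | k} d = sigma(k), the sum of positive divisors of k.
For k = 76, the divisors are 1, 2, 4, 19, 38, 76, so
sigma(76) = 1 + 2 + 4 + 19 + 38 + 76 = 140.

140


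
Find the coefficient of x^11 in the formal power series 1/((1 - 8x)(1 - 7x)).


By partial fractions or Cauchy convolution:
The coefficient equals sum_{k=0}^{11} 8^k * 7^(11-k).
= 54878189535

54878189535


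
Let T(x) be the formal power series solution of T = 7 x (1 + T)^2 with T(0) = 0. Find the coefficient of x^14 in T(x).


Apply the Lagrange inversion formula: if T = 7 x * phi(T) with phi(t) = (1 + t)^2, then [x^n] T = 7^n * (1/n) [t^(n-1)] phi(t)^n = 7^n * (1/n) [t^(n-1)] (1 + t)^(2n) = 7^n * (1/n) C(2n, n-1).
Using the identity C(2n, n-1) = C(2n, n) * n / (n+1), the unscaled factor equals C(2n, n) / (n+1) = C_n, the n-th Catalan number.
For n = 14: C_14 = C(28, 14) / 15 = 40116600/15 = 2674440.
With the 7^14 = 678223072849 factor, the coefficient is 678223072849 * 2674440 = 1813866914950279560.

1813866914950279560


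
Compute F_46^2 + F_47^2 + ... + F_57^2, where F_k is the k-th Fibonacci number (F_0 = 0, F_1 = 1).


There is a standard identity sum_{k=0}^{N} F_k^2 = F_N * F_{N+1} (proved inductively from the telescoping relation F_k^2 = F_k F_{k+1} - F_{k-1} F_k). Then
sum_{k=46}^{57} F_k^2 = F_57 F_58 - F_45 F_46.
Computing: F_57 = 365435296162, F_58 = 591286729879, F_45 = 1134903170, F_46 = 1836311903.
Sum = 365435296162 * 591286729879 - 1134903170 * 1836311903 = 216074957213793035991888.

216074957213793035991888


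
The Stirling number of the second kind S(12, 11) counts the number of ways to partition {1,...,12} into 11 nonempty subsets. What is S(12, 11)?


Using the explicit formula S(n,k) = (1/k!) sum_{j=0}^{k} (-1)^(k-j) C(k,j) j^n:
S(12, 11) = 66
Equivalently, S(n,k) is n! times the coefficient of x^n in the EGF (e^x - 1)^k / k!.

66


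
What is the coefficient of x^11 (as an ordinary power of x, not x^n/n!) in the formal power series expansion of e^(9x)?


The exponential series is e^y = sum_{k>=0} y^k / k!. Substituting y = 9x gives
e^(9x) = sum_{k>=0} 9^k x^k / k!.
So the coefficient of x^n is a^n/n! with a = 9, n = 11:
9^11 / 11! = 31381059609/39916800 = 387420489/492800

387420489/492800


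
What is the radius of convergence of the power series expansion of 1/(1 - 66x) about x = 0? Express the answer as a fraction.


Expanding 1/(1 - 66x) = sum_{k>=0} 66^k x^k, the series converges when |66x| < 1, i.e., |x| < 1/66.
So the radius of convergence is 1/66 = 1/66.

1/66


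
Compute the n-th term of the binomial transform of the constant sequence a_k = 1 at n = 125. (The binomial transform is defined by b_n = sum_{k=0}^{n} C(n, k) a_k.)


With a_k = 1 for all k, b_n = sum_{k=0}^{n} C(n, k) = 2^n by the binomial theorem.
For n = 125: 2^125 = 42535295865117307932921825928971026432.

42535295865117307932921825928971026432


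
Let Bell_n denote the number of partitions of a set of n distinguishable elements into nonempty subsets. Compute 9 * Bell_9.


Bell_9 can be computed from the Bell triangle or from Dobinski's identity Bell_n = (1/e) * sum_{k>=0} k^n / k!.
Computing Bell_9 = 21147.
Then 9 * 21147 = 190323.

190323


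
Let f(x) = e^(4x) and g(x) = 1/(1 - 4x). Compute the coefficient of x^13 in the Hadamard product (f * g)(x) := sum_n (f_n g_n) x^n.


Expanding: f_k = 4^k/k! (from e^(4x)) and g_k = 4^k (from 1/(1 - 4x)). So the Hadamard coefficient (f * g)_k = 4^k 4^k / k! = (16)^k / k!.
For k = 13: 16^13/13! = 4503599627370496/6227020800 = 4398046511104/6081075.

4398046511104/6081075


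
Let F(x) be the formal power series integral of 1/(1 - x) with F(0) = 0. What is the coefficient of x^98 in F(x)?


1/(1 - x) = sum_{k>=0} x^k. Integrating termwise and using F(0) = 0 gives
F(x) = sum_{k>=0} x^(k+1) / (k+1) = sum_{m>=1} x^m / m = -ln(1 - x).
So the coefficient of x^98 is 1/98 = 1/98.

1/98


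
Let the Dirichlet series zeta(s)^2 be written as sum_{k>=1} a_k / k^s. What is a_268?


The Dirichlet convolution of the constant function 1 with itself gives (1 * 1)(k) = sum_{d | k} 1 = d(k), the number of positive divisors of k.
Since zeta(s) = sum_{k>=1} 1/k^s, we have zeta(s)^2 = sum_{k>=1} d(k)/k^s, so a_k = d(k).
For k = 268: the divisors are 1, 2, 4, 67, 134, 268.
Count = 6.

6


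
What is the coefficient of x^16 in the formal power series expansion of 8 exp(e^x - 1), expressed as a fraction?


exp(e^x - 1) is the exponential generating function for the Bell numbers Bell_k: exp(e^x - 1) = sum_{k>=0} Bell_k x^k / k!.
So the coefficient of x^16 in 8 exp(e^x - 1) is 8 Bell_16 / 16!.
Computing: Bell_16 = 10480142147 and 16! = 20922789888000, giving
8 * 10480142147/20922789888000 = 10480142147/2615348736000.

10480142147/2615348736000


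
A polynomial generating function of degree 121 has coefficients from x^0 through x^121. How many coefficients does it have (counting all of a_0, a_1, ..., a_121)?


A polynomial of degree 121 takes the form a_0 + a_1 x + ... + a_121 x^121.
The number of coefficients is 121 + 1 = 122.

122


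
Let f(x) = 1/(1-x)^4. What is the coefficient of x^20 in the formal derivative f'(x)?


Differentiate: d/dx [ 1/(1-x)^r ] = r / (1-x)^(r+1).
Here r = 4, so f'(x) = 4 / (1-x)^5.
The expansion of 1/(1-x)^(r+1) has coefficient of x^n equal to C(n+r, r).
So the coefficient of x^20 in f'(x) is
4 * C(24, 4) = 4 * 10626 = 42504

42504


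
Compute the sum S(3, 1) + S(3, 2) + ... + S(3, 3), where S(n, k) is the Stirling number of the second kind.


By definition, S(n, k) counts partitions of an n-set into exactly k nonempty blocks.
Computing row n = 3 for k = 1..3:
S(3, k): 1, 3, 1
Sum = 5. (This equals Bell_3 since the sum runs over all k.)

5


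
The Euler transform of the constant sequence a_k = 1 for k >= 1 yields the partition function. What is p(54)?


The Euler transform converts the sequence a_k = 1 into the number of integer partitions.
Using the recurrence or dynamic programming:
p(54) = 386155

386155


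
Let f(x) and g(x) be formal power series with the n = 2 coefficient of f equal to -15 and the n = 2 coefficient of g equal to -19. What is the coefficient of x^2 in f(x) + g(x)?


Addition of formal power series is termwise.
The coefficient of x^2 in f + g = -15 + -19
= -34

-34


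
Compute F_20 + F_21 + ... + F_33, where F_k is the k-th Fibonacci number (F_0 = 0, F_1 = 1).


Use the identity sum_{k=0}^{N} F_k = F_{N+2} - 1 (which follows from F_{k+2} - F_{k+1} = F_k). Then
sum_{k=20}^{33} F_k = (F_{35} - 1) - (F_{21} - 1) = F_{35} - F_{21}.
Computing: F_{35} = 9227465, F_{21} = 10946, so
Sum = 9227465 - 10946 = 9216519.

9216519


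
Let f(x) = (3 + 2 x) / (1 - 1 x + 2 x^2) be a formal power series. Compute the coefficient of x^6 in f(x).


Write f(x) = sum_{k>=0} a_k x^k. Multiplying both sides by 1 - 1 x + 2 x^2 gives
(1 - 1 x + 2 x^2) sum_{k>=0} a_k x^k = 3 + 2 x.
Matching coefficients:
 x^0: a_0 = 3
 x^1: a_1 - 1 a_0 = 2  =>  a_1 = 1*3 + 2 = 5
 x^k (k >= 2): a_k = 1 a_{k-1} - 2 a_{k-2}.
Iterating: a_2 = -1, a_3 = -11, a_4 = -9, a_5 = 13, a_6 = 31.
So the coefficient of x^6 is 31.

31


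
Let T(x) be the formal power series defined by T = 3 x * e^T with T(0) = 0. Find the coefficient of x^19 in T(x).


Apply the Lagrange inversion formula: if T = 3 x * phi(T) with phi(t) = e^t, then
[x^n] T = 3^n * (1/n) [t^(n-1)] phi(t)^n = 3^n * (1/n) [t^(n-1)] e^(n t) = 3^n * (1/n) * n^(n-1) / (n-1)! = 3^n * n^(n-1) / n!.
When c = 1 this is the Cayley count of rooted labeled trees on n vertices, divided by n!.
For n = 19: 3^19 * 19^18 / 19! = 1162261467 * 104127350297911241532841/121645100408832000 = 970834090696004352832536033/975822848000.

970834090696004352832536033/975822848000


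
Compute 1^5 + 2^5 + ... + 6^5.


This power sum has a closed form given by Faulhaber's formula
sum_{k=1}^{m} k^p = (1 / (p + 1)) * sum_{j=0}^{p} C(p + 1, j) B_j m^(p + 1 - j),
but for small m direct computation is fastest:
1 + 32 + 243 + 1024 + 3125 + 7776 = 12201.

12201


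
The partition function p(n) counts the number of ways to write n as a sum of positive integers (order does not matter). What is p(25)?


Using the generating function prod_{k>=1} 1/(1-x^k), we compute p(25).
By dynamic programming over parts 1 through 25:
p(25) = 1958

1958


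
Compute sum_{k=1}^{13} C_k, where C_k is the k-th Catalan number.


C_1 through C_13: 1, 2, 5, 14, 42, 132, 429, 1430, 4862, 16796, 58786, 208012, 742900
Sum = 1 + 2 + 5 + 14 + 42 + 132 + 429 + 1430 + 4862 + 16796 + 58786 + 208012 + 742900
= 1033411

1033411


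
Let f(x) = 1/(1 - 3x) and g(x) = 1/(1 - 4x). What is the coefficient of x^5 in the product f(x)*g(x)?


The coefficient of x^n in f*g is the Cauchy product: sum_{k=0}^{n} a^k * b^(n-k).
With a=3, b=4, n=5:
sum_{k=0}^{5} 3^k * 4^(5-k)
= 3367

3367


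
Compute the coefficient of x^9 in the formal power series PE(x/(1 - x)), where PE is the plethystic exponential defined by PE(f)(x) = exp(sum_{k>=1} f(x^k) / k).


For f(x) = x/(1 - x) we have
sum_{k>=1} f(x^k) / k = sum_{k>=1} (1/k) * x^k / (1 - x^k) = sum_{k, m >= 1} x^(k m) / k,
which after exponentiating simplifies to
PE(x/(1 - x)) = prod_{k>=1} 1 / (1 - x^k).
This is the generating function for the partition function p(n), so the coefficient of x^9 is p(9).
Computing p(9) by dynamic programming over parts 1, 2, ..., 9: p(9) = 30.

30


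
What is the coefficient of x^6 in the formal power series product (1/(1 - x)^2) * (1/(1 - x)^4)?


Combine the factors: (1/(1 - x)^2) * (1/(1 - x)^4) = 1/(1 - x)^6.
Then use 1/(1 - x)^r = sum_{k>=0} C(k + r - 1, r - 1) x^k with r = 6 and k = 6:
C(11, 5) = 462.

462


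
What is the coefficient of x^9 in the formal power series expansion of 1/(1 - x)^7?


The negative binomial / multiset identity is
1/(1 - x)^r = sum_{k>=0} C(k + r - 1, r - 1) x^k.
Here r = 7 and k = 9, so the coefficient is
C(9 + 6, 6) = C(15, 6)
= 5005

5005


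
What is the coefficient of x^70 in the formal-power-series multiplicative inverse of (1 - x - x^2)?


Let the inverse be f(x) = sum_{k>=0} a_k x^k. From f(x) * (1 - x - x^2) = 1 and matching coefficients:
 x^0: a_0 = 1.
 x^1: a_1 - a_0 = 0, so a_1 = 1.
 x^k (k >= 2): a_k - a_{k-1} - a_{k-2} = 0, i.e. a_k = a_{k-1} + a_{k-2}.
This is the Fibonacci-type recurrence shifted so that a_0 = a_1 = 1.
Iterating: a_0=1, a_1=1, a_2=2, a_3=3, a_4=5, a_5=8, a_6=13, a_7=21, a_8=34, a_9=55, ...
a_70 = 308061521170129.

308061521170129


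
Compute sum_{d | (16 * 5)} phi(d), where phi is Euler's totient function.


First, 16 * 5 = 80. One classical identity is sum_{d | n} phi(d) = n (each k in [1, n] has a unique gcd with n, and among the k's with gcd(k, n) = n/d there are phi(d) of them). So the sum equals 80. We also verify directly:
Divisors of 80: 1, 2, 4, 5, 8, 10, 16, 20, 40, 80.
phi values: 1, 1, 2, 4, 4, 4, 8, 8, 16, 32.
Sum = 80.

80


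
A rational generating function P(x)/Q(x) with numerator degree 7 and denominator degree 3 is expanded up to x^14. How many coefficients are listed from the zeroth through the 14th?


Expanding up to x^14 gives the coefficients for x^0, x^1, ..., x^14.
That is 14 + 1 = 15 coefficients in total.

15


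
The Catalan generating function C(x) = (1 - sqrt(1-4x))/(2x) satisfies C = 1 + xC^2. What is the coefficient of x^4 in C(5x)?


Substituting x -> 5x scales the n-th coefficient by 5^n, so [x^4] C(5x) = 5^4 * C_4.
C_4 = C(2*4, 4)/(5) = 70/5 = 14.
So 5^4 * 14 = 625 * 14 = 8750.

8750


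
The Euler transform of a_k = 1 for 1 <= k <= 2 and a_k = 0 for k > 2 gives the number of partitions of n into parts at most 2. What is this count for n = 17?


Partitions of 17 into parts at most 2:
Using generating function (1-x)^(-1)(1-x^2)^(-1),
the coefficient of x^17 = 9

9


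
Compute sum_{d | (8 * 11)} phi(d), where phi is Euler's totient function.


First, 8 * 11 = 88. One classical identity is sum_{d | n} phi(d) = n (each k in [1, n] has a unique gcd with n, and among the k's with gcd(k, n) = n/d there are phi(d) of them). So the sum equals 88. We also verify directly:
Divisors of 88: 1, 2, 4, 8, 11, 22, 44, 88.
phi values: 1, 1, 2, 4, 10, 10, 20, 40.
Sum = 88.

88


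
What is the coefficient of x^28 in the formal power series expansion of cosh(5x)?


The Maclaurin series is cosh(t) = sum_{m>=0} t^(2m) / (2m)!, so substituting t = 5x, only even powers of x are nonzero, with coefficient of x^(2m) equal to 5^(2m) / (2m)!.
For x^28 the coefficient is 5^28/28! = 37252902984619140625/304888344611713860501504000000 = 2384185791015625/19512854055149687072096256.

2384185791015625/19512854055149687072096256


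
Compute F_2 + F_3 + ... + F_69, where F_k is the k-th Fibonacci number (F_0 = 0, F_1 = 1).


Use the identity sum_{k=0}^{N} F_k = F_{N+2} - 1 (which follows from F_{k+2} - F_{k+1} = F_k). Then
sum_{k=2}^{69} F_k = (F_{71} - 1) - (F_{3} - 1) = F_{71} - F_{3}.
Computing: F_{71} = 308061521170129, F_{3} = 2, so
Sum = 308061521170129 - 2 = 308061521170127.

308061521170127


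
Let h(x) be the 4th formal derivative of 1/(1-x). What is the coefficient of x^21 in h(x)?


Differentiating 4 times: d^4/dx^4 [1/(1-x)] = 4!/(1-x)^5.
The expansion 1/(1-x)^5 = sum_{k>=0} C(k+4, 4) x^k, so the coefficient of x^n in 4!/(1-x)^5 is 4! * C(n+4, 4).
For n = 21: 24 * C(25, 4) = 24 * 12650 = 303600

303600


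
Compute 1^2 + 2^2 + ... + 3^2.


This power sum has a closed form given by Faulhaber's formula
sum_{k=1}^{m} k^p = (1 / (p + 1)) * sum_{j=0}^{p} C(p + 1, j) B_j m^(p + 1 - j),
but for small m direct computation is fastest:
1 + 4 + 9 = 14.

14


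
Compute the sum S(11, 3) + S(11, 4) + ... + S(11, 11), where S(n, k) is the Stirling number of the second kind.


By definition, S(n, k) counts partitions of an n-set into exactly k nonempty blocks.
Computing row n = 11 for k = 3..11:
S(11, k): 28501, 145750, 246730, 179487, 63987, 11880, 1155, 55, 1
Sum = 677546.

677546


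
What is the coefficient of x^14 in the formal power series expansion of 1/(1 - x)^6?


The expansion 1/(1 - x)^r = sum_{k>=0} C(k + r - 1, r - 1) x^k follows from the multiset / negative-binomial theorem (or from repeated differentiation of the geometric series).
For r = 6 and k = 14:
C(19, 5) = 121645100408832000 / (120 * 87178291200) = 11628.

11628


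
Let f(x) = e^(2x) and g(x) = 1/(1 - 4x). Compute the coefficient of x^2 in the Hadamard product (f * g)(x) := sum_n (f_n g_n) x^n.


Expanding: f_k = 2^k/k! (from e^(2x)) and g_k = 4^k (from 1/(1 - 4x)). So the Hadamard coefficient (f * g)_k = 2^k 4^k / k! = (8)^k / k!.
For k = 2: 8^2/2! = 64/2 = 32.

32


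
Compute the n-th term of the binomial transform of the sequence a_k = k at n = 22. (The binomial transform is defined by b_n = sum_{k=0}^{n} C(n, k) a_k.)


With a_k = k, b_n = sum_{k=0}^{n} C(n, k) k. Using k * C(n, k) = n * C(n-1, k-1) gives b_n = n * sum_{k>=1} C(n-1, k-1) = n * 2^(n-1).
For n = 22: 22 * 2^21 = 22 * 2097152 = 46137344.

46137344


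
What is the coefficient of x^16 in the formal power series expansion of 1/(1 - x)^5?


The negative binomial / multiset identity is
1/(1 - x)^r = sum_{k>=0} C(k + r - 1, r - 1) x^k.
Here r = 5 and k = 16, so the coefficient is
C(16 + 4, 4) = C(20, 4)
= 4845

4845


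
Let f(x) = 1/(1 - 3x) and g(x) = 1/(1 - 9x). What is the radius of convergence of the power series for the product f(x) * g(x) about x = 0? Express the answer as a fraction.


The radius of 1/(1 - 3x) is 1/3 (nearest singularity at x = 1/3), and the radius of 1/(1 - 9x) is 1/9.
The product f(x)*g(x) = 1/((1 - 3x)(1 - 9x)) has singularities at both 1/3 and 1/9, so its radius of convergence is the distance to the nearest one:
min(1/3, 1/9) = 1/9.

1/9


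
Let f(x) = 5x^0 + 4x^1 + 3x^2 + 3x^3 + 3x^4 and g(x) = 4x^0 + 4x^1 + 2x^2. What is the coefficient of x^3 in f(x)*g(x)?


Cauchy product at x^3:
4*2 + 3*4 + 3*4
= 32

32


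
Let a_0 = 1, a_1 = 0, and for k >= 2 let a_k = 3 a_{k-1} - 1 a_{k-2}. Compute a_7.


Iterating the recurrence forward:
a_0 = 1
a_1 = 0
a_2 = 3*0 - 1*1 = -1
a_3 = 3*-1 - 1*0 = -3
a_4 = 3*-3 - 1*-1 = -8
a_5 = 3*-8 - 1*-3 = -21
a_6 = 3*-21 - 1*-8 = -55
a_7 = 3*-55 - 1*-21 = -144
So a_7 = -144.

-144


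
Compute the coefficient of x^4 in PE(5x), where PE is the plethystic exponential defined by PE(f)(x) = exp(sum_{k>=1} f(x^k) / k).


With f(x) = 5x, the exponent is sum_{k>=1} 5 x^k / k = 5 * (-ln(1 - x)). Exponentiating:
PE(5x) = exp(-5 ln(1 - x)) = 1/(1 - x)^5.
By the negative binomial expansion, [x^n] 1/(1 - x)^5 = C(n + 4, 4).
For n = 4: C(8, 4) = 70.

70


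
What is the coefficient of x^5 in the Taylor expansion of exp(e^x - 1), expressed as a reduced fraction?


exp(e^x - 1) = sum_{k>=0} Bell_k x^k / k!, where Bell_k is the k-th Bell number.
So the coefficient of x^5 is Bell_5 / 5!.
Computing: Bell_5 = 52 and 5! = 120, giving
52/120 = 13/30.

13/30


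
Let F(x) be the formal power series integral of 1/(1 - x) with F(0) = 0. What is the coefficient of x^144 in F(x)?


1/(1 - x) = sum_{k>=0} x^k. Integrating termwise and using F(0) = 0 gives
F(x) = sum_{k>=0} x^(k+1) / (k+1) = sum_{m>=1} x^m / m = -ln(1 - x).
So the coefficient of x^144 is 1/144 = 1/144.

1/144


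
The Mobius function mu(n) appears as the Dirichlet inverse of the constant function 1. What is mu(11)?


11 = 11 (all distinct primes).
mu(11) = (-1)^1 = -1

-1


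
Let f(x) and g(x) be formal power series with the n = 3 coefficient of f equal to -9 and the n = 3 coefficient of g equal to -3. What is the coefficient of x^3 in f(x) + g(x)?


Addition of formal power series is termwise.
The coefficient of x^3 in f + g = -9 + -3
= -12

-12


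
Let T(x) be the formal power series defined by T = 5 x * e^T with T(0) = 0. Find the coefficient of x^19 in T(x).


Apply the Lagrange inversion formula: if T = 5 x * phi(T) with phi(t) = e^t, then
[x^n] T = 5^n * (1/n) [t^(n-1)] phi(t)^n = 5^n * (1/n) [t^(n-1)] e^(n t) = 5^n * (1/n) * n^(n-1) / (n-1)! = 5^n * n^(n-1) / n!.
When c = 1 this is the Cayley count of rooted labeled trees on n vertices, divided by n!.
For n = 19: 5^19 * 19^18 / 19! = 19073486328125 * 104127350297911241532841/121645100408832000 = 836240670438354825735321044921875/51218989645824.

836240670438354825735321044921875/51218989645824


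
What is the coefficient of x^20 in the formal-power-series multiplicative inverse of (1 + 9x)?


The inverse is 1/(1 + 9x). Apply the geometric identity 1/(1 - y) = sum_{k>=0} y^k with y = -9x:
1/(1 + 9x) = sum_{k>=0} (-9)^k x^k.
So the coefficient of x^20 is (-9)^20 = 12157665459056928801.

12157665459056928801


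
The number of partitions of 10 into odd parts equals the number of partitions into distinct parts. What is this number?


Computing partitions of 10 into odd parts (1, 3, 5, ...):
Using the generating function prod_{k>=0} 1/(1-x^(2k+1)),
the count is 10

10


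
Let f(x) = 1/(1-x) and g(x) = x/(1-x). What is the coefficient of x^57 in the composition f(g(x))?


First simplify the composition: f(g(x)) = 1/(1 - x/(1-x)) = (1-x)/((1-x) - x) = (1-x)/(1-2x).
Now extract the coefficient. Write (1-x)/(1-2x) = 1/(1-2x) - x/(1-2x).
The coefficient of x^n in 1/(1-2x) is 2^n, and in x/(1-2x) is 2^(n-1) (for n >= 1).
So the coefficient of x^57 is 2^57 - 2^56 = 144115188075855872 - 72057594037927936 = 72057594037927936.

72057594037927936


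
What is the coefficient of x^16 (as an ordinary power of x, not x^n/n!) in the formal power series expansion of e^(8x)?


The exponential series is e^y = sum_{k>=0} y^k / k!. Substituting y = 8x gives
e^(8x) = sum_{k>=0} 8^k x^k / k!.
So the coefficient of x^n is a^n/n! with a = 8, n = 16:
8^16 / 16! = 281474976710656/20922789888000 = 8589934592/638512875

8589934592/638512875


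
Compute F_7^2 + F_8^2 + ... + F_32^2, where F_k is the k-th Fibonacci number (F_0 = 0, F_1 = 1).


There is a standard identity sum_{k=0}^{N} F_k^2 = F_N * F_{N+1} (proved inductively from the telescoping relation F_k^2 = F_k F_{k+1} - F_{k-1} F_k). Then
sum_{k=7}^{32} F_k^2 = F_32 F_33 - F_6 F_7.
Computing: F_32 = 2178309, F_33 = 3524578, F_6 = 8, F_7 = 13.
Sum = 2178309 * 3524578 - 8 * 13 = 7677619978498.

7677619978498
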